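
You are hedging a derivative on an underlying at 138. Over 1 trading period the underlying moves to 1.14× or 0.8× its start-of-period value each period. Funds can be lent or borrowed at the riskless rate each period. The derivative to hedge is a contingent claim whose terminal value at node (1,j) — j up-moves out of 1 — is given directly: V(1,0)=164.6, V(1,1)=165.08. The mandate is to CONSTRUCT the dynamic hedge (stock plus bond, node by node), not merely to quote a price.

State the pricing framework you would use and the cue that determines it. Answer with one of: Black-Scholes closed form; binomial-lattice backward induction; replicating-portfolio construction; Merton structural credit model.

framework: replicating-portfolio construction

Key observation: what is demanded is not a single number but the (Δ, B) position at each node of the 1.14/0.8 tree starting at 138; constructing those positions is the replicating-portfolio method.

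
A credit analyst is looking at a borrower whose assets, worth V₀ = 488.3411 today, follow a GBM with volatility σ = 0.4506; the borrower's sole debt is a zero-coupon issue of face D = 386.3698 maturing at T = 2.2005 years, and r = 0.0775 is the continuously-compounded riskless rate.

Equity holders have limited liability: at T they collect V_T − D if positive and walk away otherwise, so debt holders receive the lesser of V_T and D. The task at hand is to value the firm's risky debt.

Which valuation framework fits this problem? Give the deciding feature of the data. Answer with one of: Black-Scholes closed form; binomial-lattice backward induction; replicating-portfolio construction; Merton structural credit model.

Key observation: the asked-for credit quantity lives on the firm's capital structure — asset value, asset volatility, debt face 386.3698 — which is the structural model's domain.

framework: Merton structural credit model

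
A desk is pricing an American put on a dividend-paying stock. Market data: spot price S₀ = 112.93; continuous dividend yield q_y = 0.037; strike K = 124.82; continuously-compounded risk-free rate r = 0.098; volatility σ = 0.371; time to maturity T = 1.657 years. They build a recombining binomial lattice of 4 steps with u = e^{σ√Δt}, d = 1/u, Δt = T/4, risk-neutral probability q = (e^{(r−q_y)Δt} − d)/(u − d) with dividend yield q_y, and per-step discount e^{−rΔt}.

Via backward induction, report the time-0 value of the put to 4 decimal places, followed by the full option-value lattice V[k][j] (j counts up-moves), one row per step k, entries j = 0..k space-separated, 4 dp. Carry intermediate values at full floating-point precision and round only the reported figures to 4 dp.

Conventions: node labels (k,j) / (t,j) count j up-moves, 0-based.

price = 22.8816
tree:
22.8816
36.1966 11.1454
54.7706 20.1838 2.8106
69.6502 35.8780 5.7808 0.0000
81.3691 54.7706 11.8900 0.0000 0.0000

Δt=0.41425  u=1.26970  d=0.78759  q=0.49367  discount=0.96022
step 4 (expiry): payoffs max(K−S,0) = 81.3691 54.7706 11.8900 0.0000 0.0000
k=3: (k=3,j=0): S=55.1698, K−S=69.6502, hold=65.5235 ⇒ V=69.6502 exercise | (k=3,j=1): S=88.9420, K−S=35.8780, hold=32.2651 ⇒ V=35.8780 exercise | (k=3,j=2): S=143.3877, K−S=0.0000, hold=5.7808 ⇒ V=5.7808 continue | (k=3,j=3): S=231.1623, K−S=0.0000, hold=0.0000 ⇒ V=0.0000 continue
k=2: (k=2,j=0): S=70.0494, K−S=54.7706, hold=50.8703 ⇒ V=54.7706 exercise | (k=2,j=1): S=112.9300, K−S=11.8900, hold=20.1838 ⇒ V=20.1838 continue | (k=2,j=2): S=182.0600, K−S=0.0000, hold=2.8106 ⇒ V=2.8106 continue
k=1: (k=1,j=0): S=88.9420, K−S=35.8780, hold=36.1966 ⇒ V=36.1966 continue | (k=1,j=1): S=143.3877, K−S=0.0000, hold=11.1454 ⇒ V=11.1454 continue
k=0: (k=0,j=0): S=112.9300, K−S=11.8900, hold=22.8816 ⇒ V=22.8816 continue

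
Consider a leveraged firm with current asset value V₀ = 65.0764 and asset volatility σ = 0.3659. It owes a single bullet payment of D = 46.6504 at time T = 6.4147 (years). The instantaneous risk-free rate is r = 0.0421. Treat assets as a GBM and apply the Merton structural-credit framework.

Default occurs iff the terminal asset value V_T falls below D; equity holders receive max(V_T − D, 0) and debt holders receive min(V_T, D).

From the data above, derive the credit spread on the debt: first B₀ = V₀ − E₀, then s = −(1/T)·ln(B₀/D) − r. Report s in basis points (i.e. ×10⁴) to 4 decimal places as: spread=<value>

With assets at 65.0764 and a single debt payment of 46.6504 at 6.4147 years:
d₁ = [ln(V₀/D) + (r + σ²/2)T] / (σ√T)
   = [ln(65.0764/46.6504) + (0.0421 + 0.5·0.3659²)·6.4147] / (0.3659·√6.4147)
   = [0.332880 + 0.699468] / 0.926724 = 1.113976
d₂ = d₁ − σ√T = 1.113976 − 0.926724 = 0.187251
N(d₁) = 0.867355,  N(d₂) = 0.574268,  e^(−rT) = 0.763335
E₀ = V₀·N(d₁) − D·e^(−rT)·N(d₂)
   = 65.0764·0.867355 − 46.6504·0.763335·0.574268 = 35.994742
B₀ = V₀ − E₀ = 65.0764 − 35.994742 = 29.081658
spread = −(1/T)·ln(B₀/D) − r = −(1/6.4147)·ln(29.081658/46.6504) − 0.0421 = 0.03157045
in basis points: 0.03157045 × 10⁴ = 315.7045 bp

spread=315.7045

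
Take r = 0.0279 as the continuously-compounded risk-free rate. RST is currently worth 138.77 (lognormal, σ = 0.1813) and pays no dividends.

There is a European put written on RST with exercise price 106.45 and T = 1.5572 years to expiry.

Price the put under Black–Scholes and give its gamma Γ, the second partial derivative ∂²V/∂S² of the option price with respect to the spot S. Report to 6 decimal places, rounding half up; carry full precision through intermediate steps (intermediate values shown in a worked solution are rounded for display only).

price = 1.062740
Γ = 0.004268

σ√T = 0.1813·√1.5572 = 0.226240
d₁ = (ln(S/K) + (r+σ²/2)T) / (σ√T) = (ln(138.77/106.45) + (0.0279+0.1813²/2)·1.5572) / 0.226240 = (0.265142 + 0.069038) / 0.226240 = 1.477105
d₂ = d₁ − σ√T = 1.477105 − 0.226240 = 1.250865
e^{−rT} = 0.957484
N(−d₁) = 0.069824,  N(−d₂) = 0.105492
Put price V = K·e^{−rT}·N(−d₂) − S·N(−d₁) = 10.752180 − 9.689440 = 1.062740
φ(d₁) = (1/√(2π))·e^{−d₁²/2} = 0.134008
Γ = φ(d₁) / (S·σ·√T) = 0.004268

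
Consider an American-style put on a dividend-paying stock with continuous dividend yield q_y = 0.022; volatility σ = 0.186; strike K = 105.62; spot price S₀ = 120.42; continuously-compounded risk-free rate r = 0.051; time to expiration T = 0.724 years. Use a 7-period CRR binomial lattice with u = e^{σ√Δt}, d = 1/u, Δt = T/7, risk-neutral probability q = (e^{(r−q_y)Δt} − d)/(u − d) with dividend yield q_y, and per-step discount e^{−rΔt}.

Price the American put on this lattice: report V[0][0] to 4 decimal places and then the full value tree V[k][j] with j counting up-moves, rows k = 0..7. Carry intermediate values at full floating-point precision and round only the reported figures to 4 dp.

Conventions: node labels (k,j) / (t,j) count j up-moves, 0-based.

price = 1.7318
tree:
1.7318
2.8828 0.6447
4.6867 1.1804 0.1369
7.3999 2.1300 0.2809 0.0000
11.2590 3.7709 0.5764 0.0000 0.0000
16.3295 6.5069 1.1829 0.0000 0.0000 0.0000
21.5141 10.8254 2.4276 0.0000 0.0000 0.0000 0.0000
26.3977 16.3295 4.9819 0.0000 0.0000 0.0000 0.0000 0.0000

Δt=0.10343, u=1.06164, d=0.94194, q=0.51014, disc=e^(-rΔt)=0.99474
k=7 terminal: V=max(K-S,0) → 26.3977 16.3295 4.9819 0.0000 0.0000 0.0000 0.0000 0.0000
k=6: j=0 S=84.1059 intr=21.5141 cont=21.1496 V=21.5141[EX]; j=1 S=94.7946 intr=10.8254 cont=10.4851 V=10.8254[EX]; j=2 S=106.8418 intr=0.0000 cont=2.4276 V=2.4276[hold]; j=3 S=120.4200 intr=0.0000 cont=0.0000 V=0.0000[hold]; j=4 S=135.7238 intr=0.0000 cont=0.0000 V=0.0000[hold]; j=5 S=152.9725 intr=0.0000 cont=0.0000 V=0.0000[hold]; j=6 S=172.4133 intr=0.0000 cont=0.0000 V=0.0000[hold]
k=5: j=0 S=89.2905 intr=16.3295 cont=15.9768 V=16.3295[EX]; j=1 S=100.6381 intr=4.9819 cont=6.5069 V=6.5069[hold]; j=2 S=113.4279 intr=0.0000 cont=1.1829 V=1.1829[hold]; j=3 S=127.8431 intr=0.0000 cont=0.0000 V=0.0000[hold]; j=4 S=144.0903 intr=0.0000 cont=0.0000 V=0.0000[hold]; j=5 S=162.4023 intr=0.0000 cont=0.0000 V=0.0000[hold]
k=4: j=0 S=94.7946 intr=10.8254 cont=11.2590 V=11.2590[hold]; j=1 S=106.8418 intr=0.0000 cont=3.7709 V=3.7709[hold]; j=2 S=120.4200 intr=0.0000 cont=0.5764 V=0.5764[hold]; j=3 S=135.7238 intr=0.0000 cont=0.0000 V=0.0000[hold]; j=4 S=152.9725 intr=0.0000 cont=0.0000 V=0.0000[hold]
k=3: j=0 S=100.6381 intr=4.9819 cont=7.3999 V=7.3999[hold]; j=1 S=113.4279 intr=0.0000 cont=2.1300 V=2.1300[hold]; j=2 S=127.8431 intr=0.0000 cont=0.2809 V=0.2809[hold]; j=3 S=144.0903 intr=0.0000 cont=0.0000 V=0.0000[hold]
k=2: j=0 S=106.8418 intr=0.0000 cont=4.6867 V=4.6867[hold]; j=1 S=120.4200 intr=0.0000 cont=1.1804 V=1.1804[hold]; j=2 S=135.7238 intr=0.0000 cont=0.1369 V=0.1369[hold]
k=1: j=0 S=113.4279 intr=0.0000 cont=2.8828 V=2.8828[hold]; j=1 S=127.8431 intr=0.0000 cont=0.6447 V=0.6447[hold]
k=0: j=0 S=120.4200 intr=0.0000 cont=1.7318 V=1.7318[hold]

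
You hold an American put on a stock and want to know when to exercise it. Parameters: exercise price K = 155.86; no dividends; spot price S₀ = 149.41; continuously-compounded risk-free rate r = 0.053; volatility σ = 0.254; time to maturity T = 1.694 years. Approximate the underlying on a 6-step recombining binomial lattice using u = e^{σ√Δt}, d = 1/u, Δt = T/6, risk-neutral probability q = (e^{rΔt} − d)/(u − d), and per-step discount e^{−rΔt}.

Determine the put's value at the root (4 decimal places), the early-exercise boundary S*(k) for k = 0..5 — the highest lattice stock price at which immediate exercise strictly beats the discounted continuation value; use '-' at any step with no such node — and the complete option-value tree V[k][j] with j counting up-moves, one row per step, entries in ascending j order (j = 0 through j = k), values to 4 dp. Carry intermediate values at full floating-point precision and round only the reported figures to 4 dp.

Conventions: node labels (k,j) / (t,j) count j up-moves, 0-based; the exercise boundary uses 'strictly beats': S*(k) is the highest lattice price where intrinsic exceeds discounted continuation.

Δt=0.28233, u=1.14449, d=0.87375, q=0.52199, disc=e^(-rΔt)=0.98515
k=6 terminal: V=max(K-S,0) → 89.3790 68.7787 41.7950 6.4500 0.0000 0.0000 0.0000
k=5: j=0 S=76.0871 intr=79.7729 cont=77.4580 V=79.7729[EX]; j=1 S=99.6641 intr=56.1959 cont=53.8811 V=56.1959[EX]; j=2 S=130.5467 intr=25.3133 cont=22.9984 V=25.3133[EX]; j=3 S=170.9989 intr=0.0000 cont=3.0373 V=3.0373[hold]; j=4 S=223.9859 intr=0.0000 cont=0.0000 V=0.0000[hold]; j=5 S=293.3919 intr=0.0000 cont=0.0000 V=0.0000[hold]  S*(5)=130.5467
k=4: j=0 S=87.0813 intr=68.7787 cont=66.4638 V=68.7787[EX]; j=1 S=114.0650 intr=41.7950 cont=39.4802 V=41.7950[EX]; j=2 S=149.4100 intr=6.4500 cont=13.4821 V=13.4821[hold]; j=3 S=195.7073 intr=0.0000 cont=1.4303 V=1.4303[hold]; j=4 S=256.3507 intr=0.0000 cont=0.0000 V=0.0000[hold]  S*(4)=114.0650
k=3: j=0 S=99.6641 intr=56.1959 cont=53.8811 V=56.1959[EX]; j=1 S=130.5467 intr=25.3133 cont=26.6146 V=26.6146[hold]; j=2 S=170.9989 intr=0.0000 cont=7.0843 V=7.0843[hold]; j=3 S=223.9859 intr=0.0000 cont=0.6735 V=0.6735[hold]  S*(3)=99.6641
k=2: j=0 S=114.0650 intr=41.7950 cont=40.1494 V=41.7950[EX]; j=1 S=149.4100 intr=6.4500 cont=16.1760 V=16.1760[hold]; j=2 S=195.7073 intr=0.0000 cont=3.6824 V=3.6824[hold]  S*(2)=114.0650
k=1: j=0 S=130.5467 intr=25.3133 cont=27.9999 V=27.9999[hold]; j=1 S=170.9989 intr=0.0000 cont=9.5111 V=9.5111[hold]  S*(1)=-
k=0: j=0 S=149.4100 intr=6.4500 cont=18.0763 V=18.0763[hold]  S*(0)=-

price = 18.0763
boundary = - - 114.0650 99.6641 114.0650 130.5467
tree:
18.0763
27.9999 9.5111
41.7950 16.1760 3.6824
56.1959 26.6146 7.0843 0.6735
68.7787 41.7950 13.4821 1.4303 0.0000
79.7729 56.1959 25.3133 3.0373 0.0000 0.0000
89.3790 68.7787 41.7950 6.4500 0.0000 0.0000 0.0000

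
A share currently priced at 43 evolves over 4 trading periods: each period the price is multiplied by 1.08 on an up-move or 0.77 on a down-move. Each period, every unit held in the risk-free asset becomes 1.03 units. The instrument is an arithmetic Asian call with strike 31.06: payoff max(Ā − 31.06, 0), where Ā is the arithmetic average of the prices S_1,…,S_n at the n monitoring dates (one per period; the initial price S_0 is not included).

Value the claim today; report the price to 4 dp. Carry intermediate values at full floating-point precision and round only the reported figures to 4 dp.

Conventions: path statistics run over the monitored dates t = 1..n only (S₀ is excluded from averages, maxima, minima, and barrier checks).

Set p* = 0.8387 (from d < R < u); the path-dependent value is the discounted p*-expectation over all price paths.
Enumerate all 2^4 = 16 price paths (U = up ×1.08, D = down ×0.77); each path with k up-moves has probability p*^k·(1−p*)^(4−k).
DDDD: Ā=23.3379, payoff=0.0000, prob=0.000677
UDDD: Ā=32.7336, payoff=1.6736, prob=0.003519
DUDD: Ā=29.4011, payoff=0.0000, prob=0.003519
UUDD: Ā=41.2379, payoff=10.1779, prob=0.018300
DDUD: Ā=26.8351, payoff=0.0000, prob=0.003519
UDUD: Ā=37.6388, payoff=6.5788, prob=0.018300
DUUD: Ā=34.3063, payoff=3.2463, prob=0.018300
UUUD: Ā=48.1180, payoff=17.0580, prob=0.095158
DDDU: Ā=24.8593, payoff=0.0000, prob=0.003519
UDDU: Ā=34.8675, payoff=3.8075, prob=0.018300
DUDU: Ā=31.5350, payoff=0.4750, prob=0.018300
UUDU: Ā=44.2309, payoff=13.1709, prob=0.095158
DDUU: Ā=28.9690, payoff=0.0000, prob=0.018300
UDUU: Ā=40.6318, payoff=9.5718, prob=0.095158
DUUU: Ā=37.2993, payoff=6.2393, prob=0.095158
UUUU: Ā=52.3160, payoff=21.2560, prob=0.494819
Price = Σ prob·payoff / R^4 = 15.349228 / 1.125509 = 13.6376

price = 13.6376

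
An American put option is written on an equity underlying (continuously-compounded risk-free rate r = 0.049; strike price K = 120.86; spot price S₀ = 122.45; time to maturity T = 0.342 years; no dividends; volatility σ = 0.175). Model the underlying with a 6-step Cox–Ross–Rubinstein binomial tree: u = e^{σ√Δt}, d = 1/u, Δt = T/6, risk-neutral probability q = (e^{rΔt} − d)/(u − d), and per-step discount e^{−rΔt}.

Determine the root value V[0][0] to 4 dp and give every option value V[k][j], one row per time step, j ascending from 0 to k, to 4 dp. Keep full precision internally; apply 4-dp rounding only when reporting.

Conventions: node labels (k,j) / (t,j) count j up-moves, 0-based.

price = 3.4536
tree:
3.4536
5.5677 1.5441
8.6521 2.7846 0.4211
12.8352 4.8835 0.8853 0.0000
17.2556 8.2262 1.8611 0.0000 0.0000
21.4951 12.8352 3.9128 0.0000 0.0000 0.0000
25.5611 17.2556 8.2262 0.0000 0.0000 0.0000 0.0000

params: Δt=0.05700 u=1.04267 d=0.95908 q=0.52302 e^(-rΔt)=0.99721
t_6 payoffs: 25.5611 17.2556 8.2262 0.0000 0.0000 0.0000 0.0000
k=5: node(5,0) S=99.3649 payoff=21.4951 vs cont=21.1580 → 21.4951 [stop]  node(5,1) S=108.0248 payoff=12.8352 vs cont=12.4981 → 12.8352 [stop]  node(5,2) S=117.4394 payoff=3.4206 vs cont=3.9128 → 3.9128 [wait]  node(5,3) S=127.6744 payoff=0.0000 vs cont=0.0000 → 0.0000 [wait]  node(5,4) S=138.8015 payoff=0.0000 vs cont=0.0000 → 0.0000 [wait]  node(5,5) S=150.8983 payoff=0.0000 vs cont=0.0000 → 0.0000 [wait]
k=4: node(4,0) S=103.6044 payoff=17.2556 vs cont=16.9185 → 17.2556 [stop]  node(4,1) S=112.6338 payoff=8.2262 vs cont=8.1459 → 8.2262 [stop]  node(4,2) S=122.4500 payoff=0.0000 vs cont=1.8611 → 1.8611 [wait]  node(4,3) S=133.1218 payoff=0.0000 vs cont=0.0000 → 0.0000 [wait]  node(4,4) S=144.7236 payoff=0.0000 vs cont=0.0000 → 0.0000 [wait]
k=3: node(3,0) S=108.0248 payoff=12.8352 vs cont=12.4981 → 12.8352 [stop]  node(3,1) S=117.4394 payoff=3.4206 vs cont=4.8835 → 4.8835 [wait]  node(3,2) S=127.6744 payoff=0.0000 vs cont=0.8853 → 0.8853 [wait]  node(3,3) S=138.8015 payoff=0.0000 vs cont=0.0000 → 0.0000 [wait]
k=2: node(2,0) S=112.6338 payoff=8.2262 vs cont=8.6521 → 8.6521 [wait]  node(2,1) S=122.4500 payoff=0.0000 vs cont=2.7846 → 2.7846 [wait]  node(2,2) S=133.1218 payoff=0.0000 vs cont=0.4211 → 0.4211 [wait]
k=1: node(1,0) S=117.4394 payoff=3.4206 vs cont=5.5677 → 5.5677 [wait]  node(1,1) S=127.6744 payoff=0.0000 vs cont=1.5441 → 1.5441 [wait]
k=0: node(0,0) S=122.4500 payoff=0.0000 vs cont=3.4536 → 3.4536 [wait]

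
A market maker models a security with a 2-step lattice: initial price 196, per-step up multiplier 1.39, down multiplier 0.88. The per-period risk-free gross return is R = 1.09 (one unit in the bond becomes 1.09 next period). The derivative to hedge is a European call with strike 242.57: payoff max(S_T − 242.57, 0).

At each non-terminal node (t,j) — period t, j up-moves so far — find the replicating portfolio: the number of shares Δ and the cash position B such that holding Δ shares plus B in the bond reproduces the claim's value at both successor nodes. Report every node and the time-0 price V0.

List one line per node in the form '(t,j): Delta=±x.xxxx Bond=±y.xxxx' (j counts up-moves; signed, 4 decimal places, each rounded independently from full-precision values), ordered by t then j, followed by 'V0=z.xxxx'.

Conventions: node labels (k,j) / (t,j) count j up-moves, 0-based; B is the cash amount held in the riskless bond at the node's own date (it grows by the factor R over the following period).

(0,0): Delta=0.5144 Bond=-81.4021
(1,0): Delta=0.0000 Bond=0.0000
(1,1): Delta=0.9797 Bond=-215.4830
V0=19.4255

Since d<R<u, set p* = (R−d)/(u−d) = 0.4118; price each node as the discounted p*-expectation of its children.
Payoffs at expiry: V(2,0)=0.0000, V(2,1)=0.0000, V(2,2)=136.1216
  t=1,j=0: stock 172.4800 → up 239.7472 (V=0.0000), down 151.7824 (V=0.0000). Price 0.0000; hedge Δ=0.0000, bond B=0.0000.
  t=1,j=1: stock 272.4400 → up 378.6916 (V=136.1216), down 239.7472 (V=0.0000). Price 51.4221; hedge Δ=0.9797, bond B=-215.4830.
  t=0,j=0: stock 196.0000 → up 272.4400 (V=51.4221), down 172.4800 (V=0.0000). Price 19.4255; hedge Δ=0.5144, bond B=-81.4021.
Check: Δ(0,0)·S0 + B(0,0) = 19.4255 = V0.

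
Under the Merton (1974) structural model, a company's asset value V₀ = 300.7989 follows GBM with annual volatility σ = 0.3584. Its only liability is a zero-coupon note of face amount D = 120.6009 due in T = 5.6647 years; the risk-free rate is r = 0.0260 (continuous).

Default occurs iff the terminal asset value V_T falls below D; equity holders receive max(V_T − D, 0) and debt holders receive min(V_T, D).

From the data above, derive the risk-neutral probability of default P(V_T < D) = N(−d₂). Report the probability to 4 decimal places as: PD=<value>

PD=0.2068

Equity is a call on the firm's assets struck at D = 120.6009:
d₁ = [ln(V₀/D) + (r + σ²/2)T] / (σ√T)
   = [ln(300.7989/120.6009) + (0.0260 + 0.5·0.3584²)·5.6647] / (0.3584·√5.6647)
   = [0.913955 + 0.511099] / 0.853015 = 1.670610
d₂ = d₁ − σ√T = 1.670610 − 0.853015 = 0.817595
risk-neutral PD = N(−d₂) = N(-0.817595) = 0.206794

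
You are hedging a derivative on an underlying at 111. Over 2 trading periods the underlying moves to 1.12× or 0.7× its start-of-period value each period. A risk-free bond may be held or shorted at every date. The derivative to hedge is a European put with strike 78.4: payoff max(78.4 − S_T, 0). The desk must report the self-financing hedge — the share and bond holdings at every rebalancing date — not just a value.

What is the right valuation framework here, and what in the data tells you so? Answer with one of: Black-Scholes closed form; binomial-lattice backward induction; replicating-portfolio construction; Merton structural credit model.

framework: replicating-portfolio construction

Key observation: since the answer must list Δ and B at each node of the 1.12/0.7 lattice on 111, the replicating-portfolio method — solving the two-state system at every node — is the one that applies.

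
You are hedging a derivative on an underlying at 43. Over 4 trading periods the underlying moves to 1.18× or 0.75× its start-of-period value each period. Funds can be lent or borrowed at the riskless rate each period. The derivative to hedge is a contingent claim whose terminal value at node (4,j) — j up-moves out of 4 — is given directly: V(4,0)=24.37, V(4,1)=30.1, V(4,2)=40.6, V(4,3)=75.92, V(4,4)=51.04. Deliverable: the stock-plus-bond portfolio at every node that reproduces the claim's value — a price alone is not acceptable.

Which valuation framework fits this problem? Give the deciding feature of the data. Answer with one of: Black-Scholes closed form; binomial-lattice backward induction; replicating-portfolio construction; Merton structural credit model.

Key observation: what is demanded is not a single number but the (Δ, B) position at each node of the 1.18/0.75 tree starting at 43; constructing those positions is the replicating-portfolio method.

framework: replicating-portfolio construction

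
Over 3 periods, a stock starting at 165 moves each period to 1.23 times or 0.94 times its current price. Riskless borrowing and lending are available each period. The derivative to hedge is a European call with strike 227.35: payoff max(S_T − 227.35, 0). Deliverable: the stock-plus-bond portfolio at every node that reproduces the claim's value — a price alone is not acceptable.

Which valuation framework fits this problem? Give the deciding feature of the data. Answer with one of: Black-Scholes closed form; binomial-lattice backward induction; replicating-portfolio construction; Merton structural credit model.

framework: replicating-portfolio construction

Key observation: the deliverable is the dynamic trading strategy on the 3-step tree (spot 165, moves 1.23 and 0.94), so the valuation must go through the node-by-node replicating-portfolio solve.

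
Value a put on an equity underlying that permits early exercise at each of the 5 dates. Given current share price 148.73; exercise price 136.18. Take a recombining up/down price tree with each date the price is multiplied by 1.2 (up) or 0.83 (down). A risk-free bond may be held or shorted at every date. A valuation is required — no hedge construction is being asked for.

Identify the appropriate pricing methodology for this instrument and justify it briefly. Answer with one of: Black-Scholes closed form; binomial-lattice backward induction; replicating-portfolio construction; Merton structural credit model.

framework: binomial-lattice backward induction

Key observation: the defining feature is the embedded early-exercise option across 5 discrete dates on the spot-148.73 tree; pricing the strike-136.18 put means working backward with an exercise test at every node.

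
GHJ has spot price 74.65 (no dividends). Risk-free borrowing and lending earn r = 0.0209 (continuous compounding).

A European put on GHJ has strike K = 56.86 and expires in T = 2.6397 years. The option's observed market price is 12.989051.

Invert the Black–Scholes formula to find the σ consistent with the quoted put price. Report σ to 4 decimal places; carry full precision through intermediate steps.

At σ = 0.5469 the Black–Scholes value reproduces the quote:
σ√T = 0.5469·√2.6397 = 0.888557
d₁ = (ln(S/K) + (r+σ²/2)T) / (σ√T) = (ln(74.65/56.86) + (0.0209+0.5469²/2)·2.6397) / 0.888557 = (0.272218 + 0.449936) / 0.888557 = 0.812728
d₂ = d₁ − σ√T = 0.812728 − 0.888557 = -0.075829
e^{−rT} = 0.946325
N(−d₁) = 0.208187,  N(−d₂) = 0.530222
V = K·e^{−rT}·N(−d₂) − S·N(−d₁) = 28.530217 − 15.541166 = 12.989051 (the observed quote) — the price is monotone increasing in volatility, hence this σ is the only solution

sigma = 0.5469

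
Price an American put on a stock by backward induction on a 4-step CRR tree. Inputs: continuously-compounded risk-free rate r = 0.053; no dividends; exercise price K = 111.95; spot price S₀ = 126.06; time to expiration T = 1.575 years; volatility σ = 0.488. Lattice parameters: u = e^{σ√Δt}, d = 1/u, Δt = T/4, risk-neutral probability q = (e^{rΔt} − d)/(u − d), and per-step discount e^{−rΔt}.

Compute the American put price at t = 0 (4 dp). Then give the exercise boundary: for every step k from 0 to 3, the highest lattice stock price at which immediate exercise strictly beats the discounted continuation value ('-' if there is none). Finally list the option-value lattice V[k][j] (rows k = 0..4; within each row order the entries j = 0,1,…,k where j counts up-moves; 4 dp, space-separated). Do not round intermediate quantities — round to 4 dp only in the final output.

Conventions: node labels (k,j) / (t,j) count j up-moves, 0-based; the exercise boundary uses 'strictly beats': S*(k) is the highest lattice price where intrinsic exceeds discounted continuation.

price = 18.1472
boundary = - - 68.3282 50.3050
tree:
18.1472
28.6707 6.5262
43.6218 12.2934 0.0000
61.6450 23.1573 0.0000 0.0000
74.9141 43.6218 0.0000 0.0000 0.0000

Δt=0.39375  u=1.35828  d=0.73623  q=0.45794  discount=0.97935
step 4 (expiry): payoffs max(K−S,0) = 74.9141 43.6218 0.0000 0.0000 0.0000
step 3: (k=3,j=0): S=50.3050, K−S=61.6450, hold=59.3329 ⇒ V=61.6450 exercise | (k=3,j=1): S=92.8087, K−S=19.1413, hold=23.1573 ⇒ V=23.1573 continue | (k=3,j=2): S=171.2245, K−S=0.0000, hold=0.0000 ⇒ V=0.0000 continue | (k=3,j=3): S=315.8953, K−S=0.0000, hold=0.0000 ⇒ V=0.0000 continue  boundary S*=50.3050
step 2: (k=2,j=0): S=68.3282, K−S=43.6218, hold=43.1108 ⇒ V=43.6218 exercise | (k=2,j=1): S=126.0600, K−S=0.0000, hold=12.2934 ⇒ V=12.2934 continue | (k=2,j=2): S=232.5704, K−S=0.0000, hold=0.0000 ⇒ V=0.0000 continue  boundary S*=68.3282
step 1: (k=1,j=0): S=92.8087, K−S=19.1413, hold=28.6707 ⇒ V=28.6707 continue | (k=1,j=1): S=171.2245, K−S=0.0000, hold=6.5262 ⇒ V=6.5262 continue  boundary S*=-
step 0: (k=0,j=0): S=126.0600, K−S=0.0000, hold=18.1472 ⇒ V=18.1472 continue  boundary S*=-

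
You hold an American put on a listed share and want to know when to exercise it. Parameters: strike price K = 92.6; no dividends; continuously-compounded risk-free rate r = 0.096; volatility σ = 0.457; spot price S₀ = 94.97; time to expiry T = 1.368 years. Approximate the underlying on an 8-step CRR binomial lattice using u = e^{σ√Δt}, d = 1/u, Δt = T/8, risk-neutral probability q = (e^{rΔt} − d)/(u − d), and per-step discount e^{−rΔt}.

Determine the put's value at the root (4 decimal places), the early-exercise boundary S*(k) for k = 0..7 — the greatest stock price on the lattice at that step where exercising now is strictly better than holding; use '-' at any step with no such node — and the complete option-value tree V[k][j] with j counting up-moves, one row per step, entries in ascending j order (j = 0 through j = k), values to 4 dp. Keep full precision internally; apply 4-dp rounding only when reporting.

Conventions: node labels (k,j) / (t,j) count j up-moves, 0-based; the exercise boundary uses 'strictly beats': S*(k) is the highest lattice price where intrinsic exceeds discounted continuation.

price = 13.5495
boundary = - - - 53.8727 65.0790 53.8727 65.0790 78.6165
tree:
13.5495
19.8788 7.5808
28.2520 12.0479 3.3021
38.7273 18.5679 5.8359 0.8421
48.0040 27.5210 10.1050 1.6999 0.0000
55.6833 38.7273 17.0159 3.4315 0.0000 0.0000
62.0402 48.0040 27.5210 6.9270 0.0000 0.0000 0.0000
67.3025 55.6833 38.7273 13.9835 0.0000 0.0000 0.0000 0.0000
71.6586 62.0402 48.0040 27.5210 0.0000 0.0000 0.0000 0.0000 0.0000

Δt=0.17100  u=1.20802  d=0.82780  q=0.49643  discount=0.98372
step 8 (expiry): payoffs max(K−S,0) = 71.6586 62.0402 48.0040 27.5210 0.0000 0.0000 0.0000 0.0000 0.0000
step 7: (k=7,j=0): S=25.2975, K−S=67.3025, hold=65.7948 ⇒ V=67.3025 exercise | (k=7,j=1): S=36.9167, K−S=55.6833, hold=54.1756 ⇒ V=55.6833 exercise | (k=7,j=2): S=53.8727, K−S=38.7273, hold=37.2196 ⇒ V=38.7273 exercise | (k=7,j=3): S=78.6165, K−S=13.9835, hold=13.6332 ⇒ V=13.9835 exercise | (k=7,j=4): S=114.7253, K−S=0.0000, hold=0.0000 ⇒ V=0.0000 continue | (k=7,j=5): S=167.4189, K−S=0.0000, hold=0.0000 ⇒ V=0.0000 continue | (k=7,j=6): S=244.3148, K−S=0.0000, hold=0.0000 ⇒ V=0.0000 continue | (k=7,j=7): S=356.5292, K−S=0.0000, hold=0.0000 ⇒ V=0.0000 continue  boundary S*=78.6165
step 6: (k=6,j=0): S=30.5598, K−S=62.0402, hold=60.5325 ⇒ V=62.0402 exercise | (k=6,j=1): S=44.5960, K−S=48.0040, hold=46.4963 ⇒ V=48.0040 exercise | (k=6,j=2): S=65.0790, K−S=27.5210, hold=26.0133 ⇒ V=27.5210 exercise | (k=6,j=3): S=94.9700, K−S=0.0000, hold=6.9270 ⇒ V=6.9270 continue | (k=6,j=4): S=138.5900, K−S=0.0000, hold=0.0000 ⇒ V=0.0000 continue | (k=6,j=5): S=202.2447, K−S=0.0000, hold=0.0000 ⇒ V=0.0000 continue | (k=6,j=6): S=295.1362, K−S=0.0000, hold=0.0000 ⇒ V=0.0000 continue  boundary S*=65.0790
step 5: (k=5,j=0): S=36.9167, K−S=55.6833, hold=54.1756 ⇒ V=55.6833 exercise | (k=5,j=1): S=53.8727, K−S=38.7273, hold=37.2196 ⇒ V=38.7273 exercise | (k=5,j=2): S=78.6165, K−S=13.9835, hold=17.0159 ⇒ V=17.0159 continue | (k=5,j=3): S=114.7253, K−S=0.0000, hold=3.4315 ⇒ V=3.4315 continue | (k=5,j=4): S=167.4189, K−S=0.0000, hold=0.0000 ⇒ V=0.0000 continue | (k=5,j=5): S=244.3148, K−S=0.0000, hold=0.0000 ⇒ V=0.0000 continue  boundary S*=53.8727
step 4: (k=4,j=0): S=44.5960, K−S=48.0040, hold=46.4963 ⇒ V=48.0040 exercise | (k=4,j=1): S=65.0790, K−S=27.5210, hold=27.4941 ⇒ V=27.5210 exercise | (k=4,j=2): S=94.9700, K−S=0.0000, hold=10.1050 ⇒ V=10.1050 continue | (k=4,j=3): S=138.5900, K−S=0.0000, hold=1.6999 ⇒ V=1.6999 continue | (k=4,j=4): S=202.2447, K−S=0.0000, hold=0.0000 ⇒ V=0.0000 continue  boundary S*=65.0790
step 3: (k=3,j=0): S=53.8727, K−S=38.7273, hold=37.2196 ⇒ V=38.7273 exercise | (k=3,j=1): S=78.6165, K−S=13.9835, hold=18.5679 ⇒ V=18.5679 continue | (k=3,j=2): S=114.7253, K−S=0.0000, hold=5.8359 ⇒ V=5.8359 continue | (k=3,j=3): S=167.4189, K−S=0.0000, hold=0.8421 ⇒ V=0.8421 continue  boundary S*=53.8727
step 2: (k=2,j=0): S=65.0790, K−S=27.5210, hold=28.2520 ⇒ V=28.2520 continue | (k=2,j=1): S=94.9700, K−S=0.0000, hold=12.0479 ⇒ V=12.0479 continue | (k=2,j=2): S=138.5900, K−S=0.0000, hold=3.3021 ⇒ V=3.3021 continue  boundary S*=-
step 1: (k=1,j=0): S=78.6165, K−S=13.9835, hold=19.8788 ⇒ V=19.8788 continue | (k=1,j=1): S=114.7253, K−S=0.0000, hold=7.5808 ⇒ V=7.5808 continue  boundary S*=-
step 0: (k=0,j=0): S=94.9700, K−S=0.0000, hold=13.5495 ⇒ V=13.5495 continue  boundary S*=-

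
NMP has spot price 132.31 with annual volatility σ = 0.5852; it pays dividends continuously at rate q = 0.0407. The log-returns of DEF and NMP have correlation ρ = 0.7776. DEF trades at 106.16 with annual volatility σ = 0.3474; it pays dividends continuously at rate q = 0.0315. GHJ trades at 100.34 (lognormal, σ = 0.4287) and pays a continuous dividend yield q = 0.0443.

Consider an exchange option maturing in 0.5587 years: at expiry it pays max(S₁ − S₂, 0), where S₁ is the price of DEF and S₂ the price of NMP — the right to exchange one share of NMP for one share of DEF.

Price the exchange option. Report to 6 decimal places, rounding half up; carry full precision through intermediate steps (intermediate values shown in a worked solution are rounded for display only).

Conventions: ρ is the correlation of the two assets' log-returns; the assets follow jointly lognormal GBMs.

exchange price = 4.336191

σ_eff = √(σ₁² + σ₂² − 2ρσ₁σ₂) = √(0.3474² + 0.5852² − 2·0.7776·0.3474·0.5852) = 0.383374
d₁ = (ln(S₁/S₂) + (q₂ − q₁ + σ_eff²/2)T) / (σ_eff√T) = (ln(106.16/132.31) + (0.0407 − 0.0315 + 0.073488)·0.5587) / 0.286558 = -0.607216
d₂ = d₁ − σ_eff√T = -0.607216 − 0.286558 = -0.893774
N(d₁) = 0.271854,  N(d₂) = 0.185722
V = S₁·e^{−q₁T}·N(d₁) − S₂·e^{−q₂T}·N(d₂) = 28.356549 − 24.020357 = 4.336191
Key observation: r never enters — measured in units of NMP, the claim is a call on S₁/S₂ struck at 1, so only the dividend yields and σ_eff matter.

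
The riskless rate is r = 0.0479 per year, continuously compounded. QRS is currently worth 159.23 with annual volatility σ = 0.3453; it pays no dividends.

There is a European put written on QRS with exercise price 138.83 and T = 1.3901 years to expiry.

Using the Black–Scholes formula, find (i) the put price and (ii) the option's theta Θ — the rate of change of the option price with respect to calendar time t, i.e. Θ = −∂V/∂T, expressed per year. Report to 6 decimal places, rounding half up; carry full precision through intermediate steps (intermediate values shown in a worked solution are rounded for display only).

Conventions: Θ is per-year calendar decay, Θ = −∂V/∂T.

σ√T = 0.3453·√1.3901 = 0.407117
d₁ = (ln(S/K) + (r+σ²/2)T) / (σ√T) = (ln(159.23/138.83) + (0.0479+0.3453²/2)·1.3901) / 0.407117 = (0.137100 + 0.149458) / 0.407117 = 0.703870
d₂ = d₁ − σ√T = 0.703870 − 0.407117 = 0.296752
e^{−rT} = 0.935583
N(−d₁) = 0.240757,  N(−d₂) = 0.383328
Put price V = K·e^{−rT}·N(−d₂) − S·N(−d₁) = 49.789270 − 38.335727 = 11.453542
φ(d₁) = (1/√(2π))·e^{−d₁²/2} = 0.311407
Θ = −S·φ(d₁)·σ/(2√T) + r·K·e^{−rT}·N(−d₂) = −7.261004 + 2.384906 = -4.876098

price = 11.453542
Θ = -4.876098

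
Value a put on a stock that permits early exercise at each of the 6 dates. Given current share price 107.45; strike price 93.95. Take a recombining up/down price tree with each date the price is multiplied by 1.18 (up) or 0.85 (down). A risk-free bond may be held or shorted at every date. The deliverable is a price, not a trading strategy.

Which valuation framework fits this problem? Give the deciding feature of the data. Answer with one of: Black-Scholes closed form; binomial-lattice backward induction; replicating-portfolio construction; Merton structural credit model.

Key observation: the defining feature is the embedded early-exercise option across 6 discrete dates on the spot-107.45 tree; pricing the strike-93.95 put means working backward with an exercise test at every node.

framework: binomial-lattice backward induction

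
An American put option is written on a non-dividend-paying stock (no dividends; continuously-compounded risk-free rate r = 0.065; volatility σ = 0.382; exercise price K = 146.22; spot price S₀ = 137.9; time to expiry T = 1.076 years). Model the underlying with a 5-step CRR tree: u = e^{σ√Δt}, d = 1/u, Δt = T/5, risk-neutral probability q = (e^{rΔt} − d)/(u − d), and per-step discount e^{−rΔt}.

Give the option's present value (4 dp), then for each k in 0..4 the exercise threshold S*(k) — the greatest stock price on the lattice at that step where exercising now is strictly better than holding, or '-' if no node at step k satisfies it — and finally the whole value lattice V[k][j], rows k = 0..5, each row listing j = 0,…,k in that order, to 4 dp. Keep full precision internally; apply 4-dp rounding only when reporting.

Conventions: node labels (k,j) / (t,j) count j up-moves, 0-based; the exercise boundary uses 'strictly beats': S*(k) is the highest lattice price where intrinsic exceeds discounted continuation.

price = 22.7234
boundary = - - 96.7482 81.0368 96.7482
tree:
22.7234
34.2333 11.6436
49.4718 19.6822 3.7851
65.1832 32.0852 7.6062 0.0000
78.3432 49.4718 15.2846 0.0000 0.0000
89.3660 65.1832 30.7143 0.0000 0.0000 0.0000

Δt=0.21520  u=1.19388  d=0.83761  q=0.49535  discount=0.98611
step 5 (expiry): payoffs max(K−S,0) = 89.3660 65.1832 30.7143 0.0000 0.0000 0.0000
step 4: (k=4,j=0): S=67.8768, K−S=78.3432, hold=76.3121 ⇒ V=78.3432 exercise | (k=4,j=1): S=96.7482, K−S=49.4718, hold=47.4407 ⇒ V=49.4718 exercise | (k=4,j=2): S=137.9000, K−S=8.3200, hold=15.2846 ⇒ V=15.2846 continue | (k=4,j=3): S=196.5557, K−S=0.0000, hold=0.0000 ⇒ V=0.0000 continue | (k=4,j=4): S=280.1605, K−S=0.0000, hold=0.0000 ⇒ V=0.0000 continue  boundary S*=96.7482
step 3: (k=3,j=0): S=81.0368, K−S=65.1832, hold=63.1521 ⇒ V=65.1832 exercise | (k=3,j=1): S=115.5057, K−S=30.7143, hold=32.0852 ⇒ V=32.0852 continue | (k=3,j=2): S=164.6360, K−S=0.0000, hold=7.6062 ⇒ V=7.6062 continue | (k=3,j=3): S=234.6639, K−S=0.0000, hold=0.0000 ⇒ V=0.0000 continue  boundary S*=81.0368
step 2: (k=2,j=0): S=96.7482, K−S=49.4718, hold=48.1104 ⇒ V=49.4718 exercise | (k=2,j=1): S=137.9000, K−S=8.3200, hold=19.6822 ⇒ V=19.6822 continue | (k=2,j=2): S=196.5557, K−S=0.0000, hold=3.7851 ⇒ V=3.7851 continue  boundary S*=96.7482
step 1: (k=1,j=0): S=115.5057, K−S=30.7143, hold=34.2333 ⇒ V=34.2333 continue | (k=1,j=1): S=164.6360, K−S=0.0000, hold=11.6436 ⇒ V=11.6436 continue  boundary S*=-
step 0: (k=0,j=0): S=137.9000, K−S=8.3200, hold=22.7234 ⇒ V=22.7234 continue  boundary S*=-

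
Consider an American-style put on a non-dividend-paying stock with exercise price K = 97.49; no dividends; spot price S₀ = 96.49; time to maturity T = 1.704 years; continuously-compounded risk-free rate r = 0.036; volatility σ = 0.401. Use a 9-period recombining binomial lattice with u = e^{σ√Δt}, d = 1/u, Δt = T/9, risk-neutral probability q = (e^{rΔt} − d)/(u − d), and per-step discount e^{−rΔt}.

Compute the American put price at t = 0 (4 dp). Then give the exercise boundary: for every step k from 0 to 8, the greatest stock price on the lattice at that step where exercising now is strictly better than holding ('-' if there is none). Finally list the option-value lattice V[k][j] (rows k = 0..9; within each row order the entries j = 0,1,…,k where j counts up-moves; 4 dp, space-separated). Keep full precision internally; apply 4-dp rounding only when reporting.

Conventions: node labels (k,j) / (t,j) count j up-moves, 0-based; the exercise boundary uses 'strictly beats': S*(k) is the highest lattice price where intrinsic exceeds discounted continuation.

price = 18.2669
boundary = - - - - 48.0143 57.1674 48.0143 57.1674 68.0654
tree:
18.2669
24.5228 11.6424
31.9979 16.6458 6.3015
40.4640 23.1375 9.7384 2.6083
49.4757 31.1244 14.6772 4.4411 0.6281
57.1633 40.3226 21.4455 7.4370 1.2069 0.0000
63.6200 49.4757 30.1391 12.1830 2.3189 0.0000 0.0000
69.0429 57.1633 40.3226 19.3613 4.4556 0.0000 0.0000 0.0000
73.5976 63.6200 49.4757 29.4246 8.5609 0.0000 0.0000 0.0000 0.0000
77.4230 69.0429 57.1633 40.3226 16.4491 0.0000 0.0000 0.0000 0.0000 0.0000

Δt=0.18933  u=1.19063  d=0.83989  q=0.47599  discount=0.99321
step 9 (expiry): payoffs max(K−S,0) = 77.4230 69.0429 57.1633 40.3226 16.4491 0.0000 0.0000 0.0000 0.0000 0.0000
step 8: (k=8,j=0): S=23.8924, K−S=73.5976, hold=72.9354 ⇒ V=73.5976 exercise | (k=8,j=1): S=33.8700, K−S=63.6200, hold=62.9578 ⇒ V=63.6200 exercise | (k=8,j=2): S=48.0143, K−S=49.4757, hold=48.8134 ⇒ V=49.4757 exercise | (k=8,j=3): S=68.0654, K−S=29.4246, hold=28.7623 ⇒ V=29.4246 exercise | (k=8,j=4): S=96.4900, K−S=1.0000, hold=8.5609 ⇒ V=8.5609 continue | (k=8,j=5): S=136.7848, K−S=0.0000, hold=0.0000 ⇒ V=0.0000 continue | (k=8,j=6): S=193.9071, K−S=0.0000, hold=0.0000 ⇒ V=0.0000 continue | (k=8,j=7): S=274.8839, K−S=0.0000, hold=0.0000 ⇒ V=0.0000 continue | (k=8,j=8): S=389.6772, K−S=0.0000, hold=0.0000 ⇒ V=0.0000 continue  boundary S*=68.0654
step 7: (k=7,j=0): S=28.4471, K−S=69.0429, hold=68.3807 ⇒ V=69.0429 exercise | (k=7,j=1): S=40.3267, K−S=57.1633, hold=56.5010 ⇒ V=57.1633 exercise | (k=7,j=2): S=57.1674, K−S=40.3226, hold=39.6603 ⇒ V=40.3226 exercise | (k=7,j=3): S=81.0409, K−S=16.4491, hold=19.3613 ⇒ V=19.3613 continue | (k=7,j=4): S=114.8842, K−S=0.0000, hold=4.4556 ⇒ V=4.4556 continue | (k=7,j=5): S=162.8605, K−S=0.0000, hold=0.0000 ⇒ V=0.0000 continue | (k=7,j=6): S=230.8721, K−S=0.0000, hold=0.0000 ⇒ V=0.0000 continue | (k=7,j=7): S=327.2858, K−S=0.0000, hold=0.0000 ⇒ V=0.0000 continue  boundary S*=57.1674
step 6: (k=6,j=0): S=33.8700, K−S=63.6200, hold=62.9578 ⇒ V=63.6200 exercise | (k=6,j=1): S=48.0143, K−S=49.4757, hold=48.8134 ⇒ V=49.4757 exercise | (k=6,j=2): S=68.0654, K−S=29.4246, hold=30.1391 ⇒ V=30.1391 continue | (k=6,j=3): S=96.4900, K−S=1.0000, hold=12.1830 ⇒ V=12.1830 continue | (k=6,j=4): S=136.7848, K−S=0.0000, hold=2.3189 ⇒ V=2.3189 continue | (k=6,j=5): S=193.9071, K−S=0.0000, hold=0.0000 ⇒ V=0.0000 continue | (k=6,j=6): S=274.8839, K−S=0.0000, hold=0.0000 ⇒ V=0.0000 continue  boundary S*=48.0143
step 5: (k=5,j=0): S=40.3267, K−S=57.1633, hold=56.5010 ⇒ V=57.1633 exercise | (k=5,j=1): S=57.1674, K−S=40.3226, hold=39.9981 ⇒ V=40.3226 exercise | (k=5,j=2): S=81.0409, K−S=16.4491, hold=21.4455 ⇒ V=21.4455 continue | (k=5,j=3): S=114.8842, K−S=0.0000, hold=7.4370 ⇒ V=7.4370 continue | (k=5,j=4): S=162.8605, K−S=0.0000, hold=1.2069 ⇒ V=1.2069 continue | (k=5,j=5): S=230.8721, K−S=0.0000, hold=0.0000 ⇒ V=0.0000 continue  boundary S*=57.1674
step 4: (k=4,j=0): S=48.0143, K−S=49.4757, hold=48.8134 ⇒ V=49.4757 exercise | (k=4,j=1): S=68.0654, K−S=29.4246, hold=31.1244 ⇒ V=31.1244 continue | (k=4,j=2): S=96.4900, K−S=1.0000, hold=14.6772 ⇒ V=14.6772 continue | (k=4,j=3): S=136.7848, K−S=0.0000, hold=4.4411 ⇒ V=4.4411 continue | (k=4,j=4): S=193.9071, K−S=0.0000, hold=0.6281 ⇒ V=0.6281 continue  boundary S*=48.0143
step 3: (k=3,j=0): S=57.1674, K−S=40.3226, hold=40.4640 ⇒ V=40.4640 continue | (k=3,j=1): S=81.0409, K−S=16.4491, hold=23.1375 ⇒ V=23.1375 continue | (k=3,j=2): S=114.8842, K−S=0.0000, hold=9.7384 ⇒ V=9.7384 continue | (k=3,j=3): S=162.8605, K−S=0.0000, hold=2.6083 ⇒ V=2.6083 continue  boundary S*=-
step 2: (k=2,j=0): S=68.0654, K−S=29.4246, hold=31.9979 ⇒ V=31.9979 continue | (k=2,j=1): S=96.4900, K−S=1.0000, hold=16.6458 ⇒ V=16.6458 continue | (k=2,j=2): S=136.7848, K−S=0.0000, hold=6.3015 ⇒ V=6.3015 continue  boundary S*=-
step 1: (k=1,j=0): S=81.0409, K−S=16.4491, hold=24.5228 ⇒ V=24.5228 continue | (k=1,j=1): S=114.8842, K−S=0.0000, hold=11.6424 ⇒ V=11.6424 continue  boundary S*=-
step 0: (k=0,j=0): S=96.4900, K−S=1.0000, hold=18.2669 ⇒ V=18.2669 continue  boundary S*=-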